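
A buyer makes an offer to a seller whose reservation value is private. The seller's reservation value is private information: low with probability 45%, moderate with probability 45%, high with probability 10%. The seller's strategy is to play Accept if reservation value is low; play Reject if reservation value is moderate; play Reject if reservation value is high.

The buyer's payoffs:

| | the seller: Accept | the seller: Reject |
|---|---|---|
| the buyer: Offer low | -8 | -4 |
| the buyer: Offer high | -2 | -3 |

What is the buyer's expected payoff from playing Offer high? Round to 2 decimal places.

E[Offer high] = 0.45·(-2) + 0.45·(-3) + 0.1·(-3) = (-0.9) + (-1.35) + (-0.3) = -2.55

-2.55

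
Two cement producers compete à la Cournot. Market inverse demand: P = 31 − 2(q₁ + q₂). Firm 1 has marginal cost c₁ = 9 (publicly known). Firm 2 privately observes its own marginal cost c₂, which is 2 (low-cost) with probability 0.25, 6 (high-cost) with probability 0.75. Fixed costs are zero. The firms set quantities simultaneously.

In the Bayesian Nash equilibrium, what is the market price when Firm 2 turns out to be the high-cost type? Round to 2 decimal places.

15.50

Type-c best response for Firm 2: q₂(c) = (31 − c)/4 − q₁/2.
Firm 1 maximizes expected profit; its first-order condition is 31 − 4q₁ − 2E[q₂] − 9 = 0.
Substituting E[q₂] and solving: E[c₂] = 5, so q₁ = (31 − 2·9 + 5)/6 = 3.
q₂(high-cost) = 4.75, so P = 31 − 2·(3 + 4.75) = 15.5.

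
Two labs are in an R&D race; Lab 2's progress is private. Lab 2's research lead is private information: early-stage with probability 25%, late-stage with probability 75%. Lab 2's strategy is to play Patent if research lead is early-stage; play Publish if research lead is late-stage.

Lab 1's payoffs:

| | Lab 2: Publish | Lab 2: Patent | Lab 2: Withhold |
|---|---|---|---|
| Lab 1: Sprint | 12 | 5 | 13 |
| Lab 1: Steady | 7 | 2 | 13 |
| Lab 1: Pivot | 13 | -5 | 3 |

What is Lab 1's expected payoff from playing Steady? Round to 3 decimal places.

E[Steady] = 0.25·2 + 0.75·7 = 0.5 + 5.25 = 5.75

5.750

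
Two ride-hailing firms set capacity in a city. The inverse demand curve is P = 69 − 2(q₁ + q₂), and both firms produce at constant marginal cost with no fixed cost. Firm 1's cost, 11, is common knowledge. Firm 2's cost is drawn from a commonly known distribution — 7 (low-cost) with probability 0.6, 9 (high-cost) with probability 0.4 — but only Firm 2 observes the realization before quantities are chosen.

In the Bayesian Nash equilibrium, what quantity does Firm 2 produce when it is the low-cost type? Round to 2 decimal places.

Type-c best response for Firm 2: q₂(c) = (69 − c)/4 − q₁/2.
Firm 1 maximizes expected profit; its first-order condition is 69 − 4q₁ − 2E[q₂] − 11 = 0.
Substituting E[q₂] and solving: E[c₂] = 7.8, so q₁ = (69 − 2·11 + 7.8)/6 = 9.13333.
q₂(low-cost) = (69 − 7 − 2·9.13333)/4 = 10.9333.

10.93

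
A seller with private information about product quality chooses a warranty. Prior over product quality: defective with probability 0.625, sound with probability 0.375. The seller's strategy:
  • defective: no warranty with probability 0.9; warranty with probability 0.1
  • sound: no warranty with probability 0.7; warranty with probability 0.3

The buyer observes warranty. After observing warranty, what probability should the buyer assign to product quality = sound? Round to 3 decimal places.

P(warranty) = 0.625·0.1 + 0.375·0.3 = 0.175
P(sound | warranty) = (0.375·0.3) / 0.175 = 0.1125 / 0.175 = 0.642857

0.643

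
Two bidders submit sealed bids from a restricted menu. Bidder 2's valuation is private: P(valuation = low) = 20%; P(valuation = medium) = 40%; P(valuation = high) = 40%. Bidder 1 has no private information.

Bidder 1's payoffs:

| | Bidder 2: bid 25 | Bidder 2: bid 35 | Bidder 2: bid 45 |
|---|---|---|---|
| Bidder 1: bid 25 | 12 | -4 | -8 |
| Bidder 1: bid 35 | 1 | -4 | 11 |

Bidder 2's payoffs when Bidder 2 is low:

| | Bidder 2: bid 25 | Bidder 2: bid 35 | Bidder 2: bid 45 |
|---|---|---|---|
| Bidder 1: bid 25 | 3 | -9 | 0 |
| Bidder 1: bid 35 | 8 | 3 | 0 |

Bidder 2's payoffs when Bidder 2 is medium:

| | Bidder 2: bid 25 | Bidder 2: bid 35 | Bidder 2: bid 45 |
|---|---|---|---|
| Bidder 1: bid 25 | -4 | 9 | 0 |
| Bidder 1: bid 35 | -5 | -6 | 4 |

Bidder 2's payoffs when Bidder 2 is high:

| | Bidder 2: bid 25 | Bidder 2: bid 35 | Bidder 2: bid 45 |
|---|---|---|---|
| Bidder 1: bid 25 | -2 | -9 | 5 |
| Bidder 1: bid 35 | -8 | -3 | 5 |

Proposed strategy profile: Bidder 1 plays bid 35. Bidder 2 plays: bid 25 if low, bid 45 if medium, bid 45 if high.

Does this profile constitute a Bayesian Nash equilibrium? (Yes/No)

Yes

Bidder 1 plays bid 35: E[bid 35] = 0.2·(1) + 0.4·(11) + 0.4·(11) = 9; E[bid 25] = -4. Best-responding. ✓
Bidder 2 (valuation low), facing bid 35: bid 25 gives 8, bid 35 gives 3, bid 45 gives 0. Proposed bid 25 is best. ✓
Bidder 2 (valuation medium), facing bid 35: bid 25 gives -5, bid 35 gives -6, bid 45 gives 4. Proposed bid 45 is best. ✓
Bidder 2 (valuation high), facing bid 35: bid 25 gives -8, bid 35 gives -3, bid 45 gives 5. Proposed bid 45 is best. ✓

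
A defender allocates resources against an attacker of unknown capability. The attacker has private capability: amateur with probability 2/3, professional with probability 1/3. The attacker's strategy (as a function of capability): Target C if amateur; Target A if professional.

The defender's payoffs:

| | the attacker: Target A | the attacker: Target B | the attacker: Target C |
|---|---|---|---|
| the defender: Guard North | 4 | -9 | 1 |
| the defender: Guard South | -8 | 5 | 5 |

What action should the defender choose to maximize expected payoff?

E[Guard North] = 2/3·(1) + 1/3·(4) = 2
E[Guard South] = 2/3·(5) + 1/3·(-8) = 2/3
Best response: Guard North (2 is the largest).

Guard North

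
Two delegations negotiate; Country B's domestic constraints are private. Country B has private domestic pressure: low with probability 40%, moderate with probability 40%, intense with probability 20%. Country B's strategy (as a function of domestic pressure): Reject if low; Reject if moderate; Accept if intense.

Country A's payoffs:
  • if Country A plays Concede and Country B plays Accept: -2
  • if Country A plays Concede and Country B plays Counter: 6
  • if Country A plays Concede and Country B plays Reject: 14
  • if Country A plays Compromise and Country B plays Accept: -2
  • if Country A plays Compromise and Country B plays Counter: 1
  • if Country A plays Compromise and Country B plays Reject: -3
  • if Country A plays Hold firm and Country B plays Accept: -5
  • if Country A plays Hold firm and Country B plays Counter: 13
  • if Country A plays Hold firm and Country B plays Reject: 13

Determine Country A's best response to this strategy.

Concede

E[Concede] = 0.4·(14) + 0.4·(14) + 0.2·(-2) = 10.8
E[Compromise] = 0.4·(-3) + 0.4·(-3) + 0.2·(-2) = -2.8
E[Hold firm] = 0.4·(13) + 0.4·(13) + 0.2·(-5) = 9.4
Best response: Concede (10.8 is the largest).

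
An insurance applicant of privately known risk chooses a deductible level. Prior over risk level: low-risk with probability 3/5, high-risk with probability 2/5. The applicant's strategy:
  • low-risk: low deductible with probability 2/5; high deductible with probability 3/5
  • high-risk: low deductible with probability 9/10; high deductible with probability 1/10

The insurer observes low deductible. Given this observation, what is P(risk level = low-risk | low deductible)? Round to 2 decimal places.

0.40

Apply Bayes' rule using the sender's strategy as the likelihood.
P(low deductible) = (3/5)·(2/5) + (2/5)·(9/10) = 3/5
P(low-risk | low deductible) = ((3/5)·(2/5)) / (3/5) = (6/25) / (3/5) = 2/5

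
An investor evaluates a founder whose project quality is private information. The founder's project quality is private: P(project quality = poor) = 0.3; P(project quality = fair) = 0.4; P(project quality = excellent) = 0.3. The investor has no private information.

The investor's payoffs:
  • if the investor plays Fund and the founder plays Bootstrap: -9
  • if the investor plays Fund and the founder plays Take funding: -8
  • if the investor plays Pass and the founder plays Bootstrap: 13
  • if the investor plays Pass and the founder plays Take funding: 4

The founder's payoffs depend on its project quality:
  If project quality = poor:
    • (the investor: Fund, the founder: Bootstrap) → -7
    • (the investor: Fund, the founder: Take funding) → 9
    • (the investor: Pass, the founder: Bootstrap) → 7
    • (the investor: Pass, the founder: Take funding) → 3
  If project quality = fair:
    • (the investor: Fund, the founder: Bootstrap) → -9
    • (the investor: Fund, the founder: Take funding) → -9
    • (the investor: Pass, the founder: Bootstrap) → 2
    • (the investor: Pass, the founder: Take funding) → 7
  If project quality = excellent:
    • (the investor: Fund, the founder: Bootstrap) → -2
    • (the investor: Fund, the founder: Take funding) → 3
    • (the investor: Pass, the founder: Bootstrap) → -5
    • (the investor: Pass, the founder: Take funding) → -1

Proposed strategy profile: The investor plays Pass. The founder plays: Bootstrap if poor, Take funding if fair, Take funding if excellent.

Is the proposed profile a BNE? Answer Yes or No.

The investor plays Pass: E[Pass] = 0.3·(13) + 0.4·(4) + 0.3·(4) = 6.7; E[Fund] = -8.3. Best-responding. ✓
The founder (project quality poor), facing Pass: Bootstrap gives 7, Take funding gives 3. Proposed Bootstrap is best. ✓
The founder (project quality fair), facing Pass: Bootstrap gives 2, Take funding gives 7. Proposed Take funding is best. ✓
The founder (project quality excellent), facing Pass: Bootstrap gives -5, Take funding gives -1. Proposed Take funding is best. ✓

Yes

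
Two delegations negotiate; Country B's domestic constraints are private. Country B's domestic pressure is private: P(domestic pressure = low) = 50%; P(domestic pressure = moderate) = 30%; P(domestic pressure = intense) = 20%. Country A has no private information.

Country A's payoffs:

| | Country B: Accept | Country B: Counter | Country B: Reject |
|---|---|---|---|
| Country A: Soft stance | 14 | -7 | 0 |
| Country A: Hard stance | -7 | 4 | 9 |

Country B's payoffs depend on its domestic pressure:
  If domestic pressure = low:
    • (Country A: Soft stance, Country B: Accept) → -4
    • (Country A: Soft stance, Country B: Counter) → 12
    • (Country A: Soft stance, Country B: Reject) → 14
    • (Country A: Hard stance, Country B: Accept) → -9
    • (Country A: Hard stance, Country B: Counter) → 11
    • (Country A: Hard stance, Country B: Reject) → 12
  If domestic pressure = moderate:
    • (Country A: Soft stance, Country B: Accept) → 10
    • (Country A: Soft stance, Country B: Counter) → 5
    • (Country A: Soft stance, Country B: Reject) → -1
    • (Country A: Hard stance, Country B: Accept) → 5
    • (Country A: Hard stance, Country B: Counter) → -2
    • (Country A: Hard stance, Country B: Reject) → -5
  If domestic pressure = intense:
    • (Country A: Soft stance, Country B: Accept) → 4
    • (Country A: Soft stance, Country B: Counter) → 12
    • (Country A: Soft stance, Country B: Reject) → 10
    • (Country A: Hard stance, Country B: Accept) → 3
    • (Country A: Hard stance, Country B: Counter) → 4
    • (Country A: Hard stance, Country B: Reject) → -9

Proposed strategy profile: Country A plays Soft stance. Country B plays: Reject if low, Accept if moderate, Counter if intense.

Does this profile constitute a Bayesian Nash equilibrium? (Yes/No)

Country A plays Soft stance: E[Soft stance] = 0.5·(0) + 0.3·(14) + 0.2·(-7) = 2.8; E[Hard stance] = 3.2. Not best-responding. ✗
Country B (domestic pressure low), facing Soft stance: Accept gives -4, Counter gives 12, Reject gives 14. Proposed Reject is best. ✓
Country B (domestic pressure moderate), facing Soft stance: Accept gives 10, Counter gives 5, Reject gives -1. Proposed Accept is best. ✓
Country B (domestic pressure intense), facing Soft stance: Accept gives 4, Counter gives 12, Reject gives 10. Proposed Counter is best. ✓

No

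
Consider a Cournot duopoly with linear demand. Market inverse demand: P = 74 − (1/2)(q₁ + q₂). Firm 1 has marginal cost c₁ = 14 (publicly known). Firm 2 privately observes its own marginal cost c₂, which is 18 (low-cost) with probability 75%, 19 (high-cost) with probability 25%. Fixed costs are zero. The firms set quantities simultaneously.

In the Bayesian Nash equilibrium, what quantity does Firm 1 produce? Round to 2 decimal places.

42.83

Each type of Firm 2 best-responds to q₁; Firm 1 best-responds to the expected q₂ over Firm 2's types.
Firm 2 with cost c maximizes (74 − (1/2)(q₁+q₂) − c)·q₂, giving q₂(c) = (74 − c − (1/2)q₁).
E[c₂] = 0.75·18 + 0.25·19 = 18.25
Firm 1's FOC against E[q₂] yields q₁ = (74 − 2·14 + E[c₂])/(3/2) = (74 − 28 + 18.25)/(3/2) = 42.8333.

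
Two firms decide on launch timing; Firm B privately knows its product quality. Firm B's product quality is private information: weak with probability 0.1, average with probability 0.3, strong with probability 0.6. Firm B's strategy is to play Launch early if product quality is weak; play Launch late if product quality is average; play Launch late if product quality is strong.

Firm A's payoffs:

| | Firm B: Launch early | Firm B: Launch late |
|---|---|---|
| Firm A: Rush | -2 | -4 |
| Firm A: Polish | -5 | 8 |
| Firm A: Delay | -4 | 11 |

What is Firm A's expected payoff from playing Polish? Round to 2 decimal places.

Take the expectation over Firm B's product quality, weighting each type's action by its prior probability.
E[Polish] = 0.1·(-5) + 0.3·8 + 0.6·8 = (-0.5) + 2.4 + 4.8 = 6.7

6.70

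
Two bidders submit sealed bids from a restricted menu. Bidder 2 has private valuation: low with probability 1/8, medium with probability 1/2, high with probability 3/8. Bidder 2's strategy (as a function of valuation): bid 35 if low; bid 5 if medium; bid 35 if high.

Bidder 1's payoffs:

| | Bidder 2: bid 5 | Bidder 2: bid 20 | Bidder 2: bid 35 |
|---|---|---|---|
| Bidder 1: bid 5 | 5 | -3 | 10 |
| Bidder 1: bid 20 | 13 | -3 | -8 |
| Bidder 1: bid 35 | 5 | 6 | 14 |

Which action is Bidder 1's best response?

bid 35

Compute Bidder 1's expected payoff for each action, taking the expectation over Bidder 2's type.
E[bid 5] = 1/8·(10) + 1/2·(5) + 3/8·(10) = 15/2
E[bid 20] = 1/8·(-8) + 1/2·(13) + 3/8·(-8) = 5/2
E[bid 35] = 1/8·(14) + 1/2·(5) + 3/8·(14) = 19/2
Best response: bid 35 (19/2 is the largest).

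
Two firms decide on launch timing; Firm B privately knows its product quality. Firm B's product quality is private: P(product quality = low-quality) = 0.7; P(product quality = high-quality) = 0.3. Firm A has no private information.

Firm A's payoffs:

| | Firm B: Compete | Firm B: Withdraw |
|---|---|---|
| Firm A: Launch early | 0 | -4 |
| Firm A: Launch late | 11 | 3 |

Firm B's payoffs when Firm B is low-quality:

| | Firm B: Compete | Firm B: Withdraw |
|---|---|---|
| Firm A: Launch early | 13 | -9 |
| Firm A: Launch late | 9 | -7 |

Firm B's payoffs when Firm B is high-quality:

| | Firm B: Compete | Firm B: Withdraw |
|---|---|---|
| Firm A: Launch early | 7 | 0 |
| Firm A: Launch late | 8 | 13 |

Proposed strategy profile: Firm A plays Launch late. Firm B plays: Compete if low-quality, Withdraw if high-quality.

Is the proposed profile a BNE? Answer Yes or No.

Firm A plays Launch late: E[Launch late] = 0.7·(11) + 0.3·(3) = 8.6; E[Launch early] = -1.2. Best-responding. ✓
Firm B (product quality low-quality), facing Launch late: Compete gives 9, Withdraw gives -7. Proposed Compete is best. ✓
Firm B (product quality high-quality), facing Launch late: Compete gives 8, Withdraw gives 13. Proposed Withdraw is best. ✓

Yes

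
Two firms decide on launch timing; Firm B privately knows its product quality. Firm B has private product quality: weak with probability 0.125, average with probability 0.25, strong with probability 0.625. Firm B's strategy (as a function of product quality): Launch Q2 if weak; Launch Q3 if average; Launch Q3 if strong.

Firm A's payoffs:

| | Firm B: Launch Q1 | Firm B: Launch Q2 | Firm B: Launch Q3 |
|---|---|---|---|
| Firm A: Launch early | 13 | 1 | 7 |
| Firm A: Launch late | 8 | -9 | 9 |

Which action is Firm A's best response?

E[Launch early] = 0.125·(1) + 0.25·(7) + 0.625·(7) = 6.25
E[Launch late] = 0.125·(-9) + 0.25·(9) + 0.625·(9) = 6.75
Best response: Launch late (6.75 is the largest).

Launch late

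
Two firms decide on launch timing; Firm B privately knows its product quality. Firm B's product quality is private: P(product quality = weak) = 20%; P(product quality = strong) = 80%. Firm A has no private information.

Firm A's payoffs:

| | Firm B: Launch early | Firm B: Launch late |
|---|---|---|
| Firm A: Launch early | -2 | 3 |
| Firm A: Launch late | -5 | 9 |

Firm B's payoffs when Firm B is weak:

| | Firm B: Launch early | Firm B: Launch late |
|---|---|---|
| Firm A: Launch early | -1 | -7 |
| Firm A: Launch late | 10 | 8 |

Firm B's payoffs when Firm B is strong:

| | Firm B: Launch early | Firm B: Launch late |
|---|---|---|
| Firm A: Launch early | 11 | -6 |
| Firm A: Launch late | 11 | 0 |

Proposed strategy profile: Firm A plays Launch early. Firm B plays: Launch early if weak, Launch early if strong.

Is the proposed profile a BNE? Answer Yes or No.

Firm A plays Launch early: E[Launch early] = 0.2·(-2) + 0.8·(-2) = -2; E[Launch late] = -5. Best-responding. ✓
Firm B (product quality weak), facing Launch early: Launch early gives -1, Launch late gives -7. Proposed Launch early is best. ✓
Firm B (product quality strong), facing Launch early: Launch early gives 11, Launch late gives -6. Proposed Launch early is best. ✓

Yes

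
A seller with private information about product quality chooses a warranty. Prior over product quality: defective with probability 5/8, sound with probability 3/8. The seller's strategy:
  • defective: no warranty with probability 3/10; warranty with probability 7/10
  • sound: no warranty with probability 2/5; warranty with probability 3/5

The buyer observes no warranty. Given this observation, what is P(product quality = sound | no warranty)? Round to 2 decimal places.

0.44

P(no warranty) = (5/8)·(3/10) + (3/8)·(2/5) = 27/80
P(sound | no warranty) = ((3/8)·(2/5)) / (27/80) = (3/20) / (27/80) = 4/9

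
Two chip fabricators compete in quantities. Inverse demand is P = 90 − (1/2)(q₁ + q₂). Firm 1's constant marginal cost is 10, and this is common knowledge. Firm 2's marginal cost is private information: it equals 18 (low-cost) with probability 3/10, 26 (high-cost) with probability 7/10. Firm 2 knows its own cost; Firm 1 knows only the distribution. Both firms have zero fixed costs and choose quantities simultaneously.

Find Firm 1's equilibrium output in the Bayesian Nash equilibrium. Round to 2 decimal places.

Each type of Firm 2 best-responds to q₁; Firm 1 best-responds to the expected q₂ over Firm 2's types.
Firm 2 with cost c maximizes (90 − (1/2)(q₁+q₂) − c)·q₂, giving q₂(c) = (90 − c − (1/2)q₁).
E[c₂] = 3/10·18 + 7/10·26 = 23.6
Firm 1's FOC against E[q₂] yields q₁ = (90 − 2·10 + E[c₂])/(3/2) = (90 − 20 + 23.6)/(3/2) = 62.4.

62.40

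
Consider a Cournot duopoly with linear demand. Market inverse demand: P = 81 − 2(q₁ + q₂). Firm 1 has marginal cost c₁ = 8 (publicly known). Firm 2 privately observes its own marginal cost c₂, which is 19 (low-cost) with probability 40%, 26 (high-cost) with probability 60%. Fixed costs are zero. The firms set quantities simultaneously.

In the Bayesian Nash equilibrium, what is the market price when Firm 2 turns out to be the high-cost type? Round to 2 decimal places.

38.80

Type-c best response for Firm 2: q₂(c) = (81 − c)/4 − q₁/2.
Firm 1 maximizes expected profit; its first-order condition is 81 − 4q₁ − 2E[q₂] − 8 = 0.
Substituting E[q₂] and solving: E[c₂] = 23.2, so q₁ = (81 − 2·8 + 23.2)/6 = 14.7.
q₂(high-cost) = 6.4, so P = 81 − 2·(14.7 + 6.4) = 38.8.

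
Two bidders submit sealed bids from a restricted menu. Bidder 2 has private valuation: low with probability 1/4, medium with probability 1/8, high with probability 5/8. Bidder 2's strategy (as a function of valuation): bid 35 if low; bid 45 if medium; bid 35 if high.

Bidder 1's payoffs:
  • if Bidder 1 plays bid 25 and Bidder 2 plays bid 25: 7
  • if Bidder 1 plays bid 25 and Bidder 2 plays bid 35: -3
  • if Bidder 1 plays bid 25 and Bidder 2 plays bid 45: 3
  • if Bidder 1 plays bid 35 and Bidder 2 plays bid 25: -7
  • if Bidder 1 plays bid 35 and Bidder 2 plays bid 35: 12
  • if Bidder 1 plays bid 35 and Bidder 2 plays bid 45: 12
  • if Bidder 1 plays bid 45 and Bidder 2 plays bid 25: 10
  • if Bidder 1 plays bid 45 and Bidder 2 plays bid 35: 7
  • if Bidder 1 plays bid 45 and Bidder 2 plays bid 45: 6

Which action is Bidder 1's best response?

E[bid 25] = 1/4·(-3) + 1/8·(3) + 5/8·(-3) = -9/4
E[bid 35] = 1/4·(12) + 1/8·(12) + 5/8·(12) = 12
E[bid 45] = 1/4·(7) + 1/8·(6) + 5/8·(7) = 55/8
Best response: bid 35 (12 is the largest).

bid 35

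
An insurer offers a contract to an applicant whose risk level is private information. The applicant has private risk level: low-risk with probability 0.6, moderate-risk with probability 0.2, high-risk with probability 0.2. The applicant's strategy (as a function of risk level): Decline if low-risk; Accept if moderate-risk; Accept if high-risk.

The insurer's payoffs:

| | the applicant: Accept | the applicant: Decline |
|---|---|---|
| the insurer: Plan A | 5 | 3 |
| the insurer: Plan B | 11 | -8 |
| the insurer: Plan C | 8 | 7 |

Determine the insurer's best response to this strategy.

E[Plan A] = 0.6·(3) + 0.2·(5) + 0.2·(5) = 3.8
E[Plan B] = 0.6·(-8) + 0.2·(11) + 0.2·(11) = -0.4
E[Plan C] = 0.6·(7) + 0.2·(8) + 0.2·(8) = 7.4
Best response: Plan C (7.4 is the largest).

Plan C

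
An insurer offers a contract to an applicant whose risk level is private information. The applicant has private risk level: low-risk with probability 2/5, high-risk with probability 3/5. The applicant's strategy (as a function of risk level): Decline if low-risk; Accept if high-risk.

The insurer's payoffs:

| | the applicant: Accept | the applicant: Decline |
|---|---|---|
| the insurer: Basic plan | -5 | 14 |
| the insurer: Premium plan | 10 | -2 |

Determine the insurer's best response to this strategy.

E[Basic plan] = 2/5·(14) + 3/5·(-5) = 13/5
E[Premium plan] = 2/5·(-2) + 3/5·(10) = 26/5
Best response: Premium plan (26/5 is the largest).

Premium plan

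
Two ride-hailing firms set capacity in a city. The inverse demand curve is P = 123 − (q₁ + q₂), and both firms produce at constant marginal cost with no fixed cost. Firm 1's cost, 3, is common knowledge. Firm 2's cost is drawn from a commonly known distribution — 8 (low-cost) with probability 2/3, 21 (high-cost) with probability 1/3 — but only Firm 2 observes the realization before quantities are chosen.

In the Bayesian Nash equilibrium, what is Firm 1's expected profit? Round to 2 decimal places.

1858.57

Type-c best response for Firm 2: q₂(c) = (123 − c)/2 − q₁/2.
Firm 1 maximizes expected profit; its first-order condition is 123 − 2q₁ − E[q₂] − 3 = 0.
Substituting E[q₂] and solving: E[c₂] = 12.3333, so q₁ = (123 − 2·3 + 12.3333)/3 = 43.1111.
E[P] = 123 − (q₁ + E[q₂]) = 46.1111; Firm 1's expected profit = (E[P] − 3)·q₁ = (46.1111 − 3)·43.1111 = 1858.57.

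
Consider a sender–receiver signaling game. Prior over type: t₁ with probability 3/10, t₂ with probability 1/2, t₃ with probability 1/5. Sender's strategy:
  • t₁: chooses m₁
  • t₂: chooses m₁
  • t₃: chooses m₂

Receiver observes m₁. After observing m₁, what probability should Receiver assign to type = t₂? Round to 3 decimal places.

P(m₁) = (3/10)·1 + (1/2)·1 + (1/5)·0 = 4/5
P(t₂ | m₁) = ((1/2)·1) / (4/5) = (1/2) / (4/5) = 5/8

0.625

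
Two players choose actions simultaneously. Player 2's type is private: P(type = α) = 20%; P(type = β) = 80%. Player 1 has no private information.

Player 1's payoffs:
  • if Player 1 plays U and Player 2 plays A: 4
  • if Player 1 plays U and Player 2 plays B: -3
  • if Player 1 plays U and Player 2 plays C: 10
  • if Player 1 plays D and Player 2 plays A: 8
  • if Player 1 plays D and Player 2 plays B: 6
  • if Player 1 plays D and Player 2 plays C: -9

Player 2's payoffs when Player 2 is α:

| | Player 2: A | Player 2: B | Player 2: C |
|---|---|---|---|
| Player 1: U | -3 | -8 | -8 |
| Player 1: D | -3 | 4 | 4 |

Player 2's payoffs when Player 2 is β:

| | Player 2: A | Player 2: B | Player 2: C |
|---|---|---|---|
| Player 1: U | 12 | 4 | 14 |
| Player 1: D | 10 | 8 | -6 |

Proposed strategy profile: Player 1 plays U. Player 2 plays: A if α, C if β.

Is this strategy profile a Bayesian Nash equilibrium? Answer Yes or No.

Yes

Player 1 plays U: E[U] = 0.2·(4) + 0.8·(10) = 8.8; E[D] = -5.6. Best-responding. ✓
Player 2 (type α), facing U: A gives -3, B gives -8, C gives -8. Proposed A is best. ✓
Player 2 (type β), facing U: A gives 12, B gives 4, C gives 14. Proposed C is best. ✓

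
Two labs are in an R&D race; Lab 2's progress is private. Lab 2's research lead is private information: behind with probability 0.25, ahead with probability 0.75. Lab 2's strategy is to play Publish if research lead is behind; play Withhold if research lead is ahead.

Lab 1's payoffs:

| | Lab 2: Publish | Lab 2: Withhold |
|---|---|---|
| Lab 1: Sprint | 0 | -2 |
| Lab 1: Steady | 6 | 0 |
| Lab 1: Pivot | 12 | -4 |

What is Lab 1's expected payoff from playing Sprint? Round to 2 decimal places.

Take the expectation over Lab 2's research lead, weighting each type's action by its prior probability.
E[Sprint] = 0.25·0 + 0.75·(-2) = 0 + (-1.5) = -1.5

-1.50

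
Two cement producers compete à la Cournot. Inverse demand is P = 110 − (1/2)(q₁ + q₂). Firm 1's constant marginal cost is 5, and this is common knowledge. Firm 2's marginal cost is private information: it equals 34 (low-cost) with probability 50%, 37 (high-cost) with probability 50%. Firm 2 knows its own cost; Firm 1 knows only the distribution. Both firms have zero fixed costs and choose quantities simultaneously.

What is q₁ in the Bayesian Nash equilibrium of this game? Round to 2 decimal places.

90.33

Type-c best response for Firm 2: q₂(c) = (110 − c) − q₁/2.
Firm 1 maximizes expected profit; its first-order condition is 110 − q₁ − (1/2)E[q₂] − 5 = 0.
Substituting E[q₂] and solving: E[c₂] = 35.5, so q₁ = (110 − 2·5 + 35.5)/(3/2) = 90.3333.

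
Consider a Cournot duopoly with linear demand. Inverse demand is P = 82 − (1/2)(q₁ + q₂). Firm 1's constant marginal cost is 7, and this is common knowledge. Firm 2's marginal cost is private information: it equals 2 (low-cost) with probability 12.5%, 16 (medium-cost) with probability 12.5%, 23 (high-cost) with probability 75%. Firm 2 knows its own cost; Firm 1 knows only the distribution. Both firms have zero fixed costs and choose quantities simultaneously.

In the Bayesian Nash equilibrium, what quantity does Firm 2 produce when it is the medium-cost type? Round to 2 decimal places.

36.83

Firm 2 with cost c maximizes (82 − (1/2)(q₁+q₂) − c)·q₂, giving q₂(c) = (82 − c − (1/2)q₁).
E[c₂] = 0.125·2 + 0.125·16 + 0.75·23 = 19.5
Firm 1's FOC against E[q₂] yields q₁ = (82 − 2·7 + E[c₂])/(3/2) = (82 − 14 + 19.5)/(3/2) = 58.3333.
q₂(medium-cost) = (82 − 16 − (1/2)·58.3333) = 36.8333.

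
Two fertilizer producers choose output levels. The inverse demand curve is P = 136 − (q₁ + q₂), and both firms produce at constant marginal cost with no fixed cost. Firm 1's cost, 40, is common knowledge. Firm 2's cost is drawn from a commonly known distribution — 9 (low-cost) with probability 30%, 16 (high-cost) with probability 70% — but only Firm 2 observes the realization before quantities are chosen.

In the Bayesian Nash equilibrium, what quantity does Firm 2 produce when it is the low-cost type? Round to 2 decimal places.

51.85

Type-c best response for Firm 2: q₂(c) = (136 − c)/2 − q₁/2.
Firm 1 maximizes expected profit; its first-order condition is 136 − 2q₁ − E[q₂] − 40 = 0.
Substituting E[q₂] and solving: E[c₂] = 13.9, so q₁ = (136 − 2·40 + 13.9)/3 = 23.3.
q₂(low-cost) = (136 − 9 − 23.3)/2 = 51.85.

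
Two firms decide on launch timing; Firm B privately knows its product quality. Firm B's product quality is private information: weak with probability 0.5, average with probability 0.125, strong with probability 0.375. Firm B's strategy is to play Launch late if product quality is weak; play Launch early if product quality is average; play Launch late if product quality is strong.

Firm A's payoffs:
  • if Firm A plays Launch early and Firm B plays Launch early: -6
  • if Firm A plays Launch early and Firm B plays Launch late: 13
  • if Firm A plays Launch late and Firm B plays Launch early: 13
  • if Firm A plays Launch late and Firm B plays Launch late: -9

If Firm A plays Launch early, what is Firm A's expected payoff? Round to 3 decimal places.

10.625

E[Launch early] = 0.5·13 + 0.125·(-6) + 0.375·13 = 6.5 + (-0.75) + 4.875 = 10.625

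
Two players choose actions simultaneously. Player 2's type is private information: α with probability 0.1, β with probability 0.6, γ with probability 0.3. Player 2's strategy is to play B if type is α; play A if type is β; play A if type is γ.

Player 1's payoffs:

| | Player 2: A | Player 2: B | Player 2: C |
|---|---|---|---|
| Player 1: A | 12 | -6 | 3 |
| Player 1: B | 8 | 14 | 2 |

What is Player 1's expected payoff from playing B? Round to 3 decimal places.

8.600

E[B] = 0.1·14 + 0.6·8 + 0.3·8 = 1.4 + 4.8 + 2.4 = 8.6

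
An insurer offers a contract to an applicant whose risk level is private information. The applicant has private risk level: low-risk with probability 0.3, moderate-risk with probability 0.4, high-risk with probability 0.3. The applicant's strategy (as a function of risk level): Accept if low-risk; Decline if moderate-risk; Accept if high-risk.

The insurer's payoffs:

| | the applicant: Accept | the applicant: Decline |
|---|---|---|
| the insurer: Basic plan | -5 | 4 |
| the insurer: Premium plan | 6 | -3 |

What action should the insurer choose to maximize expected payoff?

Premium plan

Compute the insurer's expected payoff for each action, taking the expectation over the applicant's type.
E[Basic plan] = 0.3·(-5) + 0.4·(4) + 0.3·(-5) = -1.4
E[Premium plan] = 0.3·(6) + 0.4·(-3) + 0.3·(6) = 2.4
Best response: Premium plan (2.4 is the largest).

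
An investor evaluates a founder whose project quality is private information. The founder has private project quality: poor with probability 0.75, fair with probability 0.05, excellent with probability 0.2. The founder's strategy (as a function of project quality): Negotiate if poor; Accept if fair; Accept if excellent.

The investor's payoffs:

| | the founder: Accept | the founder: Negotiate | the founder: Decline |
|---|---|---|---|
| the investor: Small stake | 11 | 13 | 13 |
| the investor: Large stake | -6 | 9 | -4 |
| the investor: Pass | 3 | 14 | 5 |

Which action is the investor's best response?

Compute the investor's expected payoff for each action, taking the expectation over the founder's type.
E[Small stake] = 0.75·(13) + 0.05·(11) + 0.2·(11) = 12.5
E[Large stake] = 0.75·(9) + 0.05·(-6) + 0.2·(-6) = 5.25
E[Pass] = 0.75·(14) + 0.05·(3) + 0.2·(3) = 11.25
Best response: Small stake (12.5 is the largest).

Small stake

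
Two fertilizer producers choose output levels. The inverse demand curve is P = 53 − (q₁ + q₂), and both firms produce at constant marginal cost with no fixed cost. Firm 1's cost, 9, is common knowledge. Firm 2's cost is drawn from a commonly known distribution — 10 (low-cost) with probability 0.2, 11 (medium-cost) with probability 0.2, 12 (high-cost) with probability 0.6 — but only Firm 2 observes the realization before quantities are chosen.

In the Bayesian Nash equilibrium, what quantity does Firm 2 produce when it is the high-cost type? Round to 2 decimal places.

Firm 2 with cost c maximizes (53 − (q₁+q₂) − c)·q₂, giving q₂(c) = (53 − c − q₁)/2.
E[c₂] = 0.2·10 + 0.2·11 + 0.6·12 = 11.4
Firm 1's FOC against E[q₂] yields q₁ = (53 − 2·9 + E[c₂])/3 = (53 − 18 + 11.4)/3 = 15.4667.
q₂(high-cost) = (53 − 12 − 15.4667)/2 = 12.7667.

12.77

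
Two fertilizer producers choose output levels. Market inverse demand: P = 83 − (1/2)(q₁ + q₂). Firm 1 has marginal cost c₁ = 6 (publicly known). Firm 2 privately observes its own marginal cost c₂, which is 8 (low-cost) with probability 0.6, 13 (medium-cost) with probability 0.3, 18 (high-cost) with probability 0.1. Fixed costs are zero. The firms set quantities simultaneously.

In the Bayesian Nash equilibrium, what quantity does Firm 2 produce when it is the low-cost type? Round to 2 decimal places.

Firm 2 with cost c maximizes (83 − (1/2)(q₁+q₂) − c)·q₂, giving q₂(c) = (83 − c − (1/2)q₁).
E[c₂] = 0.6·8 + 0.3·13 + 0.1·18 = 10.5
Firm 1's FOC against E[q₂] yields q₁ = (83 − 2·6 + E[c₂])/(3/2) = (83 − 12 + 10.5)/(3/2) = 54.3333.
q₂(low-cost) = (83 − 8 − (1/2)·54.3333) = 47.8333.

47.83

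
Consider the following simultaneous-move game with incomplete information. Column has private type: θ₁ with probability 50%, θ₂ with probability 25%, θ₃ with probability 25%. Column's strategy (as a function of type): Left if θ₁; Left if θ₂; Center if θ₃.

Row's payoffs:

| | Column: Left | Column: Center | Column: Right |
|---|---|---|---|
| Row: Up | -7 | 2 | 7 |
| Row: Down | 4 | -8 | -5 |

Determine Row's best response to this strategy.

E[Up] = 0.5·(-7) + 0.25·(-7) + 0.25·(2) = -4.75
E[Down] = 0.5·(4) + 0.25·(4) + 0.25·(-8) = 1
Best response: Down (1 is the largest).

Down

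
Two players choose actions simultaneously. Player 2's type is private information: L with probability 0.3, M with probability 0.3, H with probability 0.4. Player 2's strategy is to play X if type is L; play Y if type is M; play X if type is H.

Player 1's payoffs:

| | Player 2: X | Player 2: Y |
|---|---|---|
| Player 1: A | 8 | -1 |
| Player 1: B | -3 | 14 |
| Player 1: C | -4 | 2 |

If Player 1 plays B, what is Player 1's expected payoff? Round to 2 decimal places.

E[B] = 0.3·(-3) + 0.3·14 + 0.4·(-3) = (-0.9) + 4.2 + (-1.2) = 2.1

2.10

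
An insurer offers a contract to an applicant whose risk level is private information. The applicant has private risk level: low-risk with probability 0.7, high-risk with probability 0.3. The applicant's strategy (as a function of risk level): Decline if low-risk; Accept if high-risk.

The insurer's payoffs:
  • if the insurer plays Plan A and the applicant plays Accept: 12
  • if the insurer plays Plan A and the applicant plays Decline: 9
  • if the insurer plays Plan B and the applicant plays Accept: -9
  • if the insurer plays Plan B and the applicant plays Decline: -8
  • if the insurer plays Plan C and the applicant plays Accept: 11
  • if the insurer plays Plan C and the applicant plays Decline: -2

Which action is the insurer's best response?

Plan A

Compute the insurer's expected payoff for each action, taking the expectation over the applicant's type.
E[Plan A] = 0.7·(9) + 0.3·(12) = 9.9
E[Plan B] = 0.7·(-8) + 0.3·(-9) = -8.3
E[Plan C] = 0.7·(-2) + 0.3·(11) = 1.9
Best response: Plan A (9.9 is the largest).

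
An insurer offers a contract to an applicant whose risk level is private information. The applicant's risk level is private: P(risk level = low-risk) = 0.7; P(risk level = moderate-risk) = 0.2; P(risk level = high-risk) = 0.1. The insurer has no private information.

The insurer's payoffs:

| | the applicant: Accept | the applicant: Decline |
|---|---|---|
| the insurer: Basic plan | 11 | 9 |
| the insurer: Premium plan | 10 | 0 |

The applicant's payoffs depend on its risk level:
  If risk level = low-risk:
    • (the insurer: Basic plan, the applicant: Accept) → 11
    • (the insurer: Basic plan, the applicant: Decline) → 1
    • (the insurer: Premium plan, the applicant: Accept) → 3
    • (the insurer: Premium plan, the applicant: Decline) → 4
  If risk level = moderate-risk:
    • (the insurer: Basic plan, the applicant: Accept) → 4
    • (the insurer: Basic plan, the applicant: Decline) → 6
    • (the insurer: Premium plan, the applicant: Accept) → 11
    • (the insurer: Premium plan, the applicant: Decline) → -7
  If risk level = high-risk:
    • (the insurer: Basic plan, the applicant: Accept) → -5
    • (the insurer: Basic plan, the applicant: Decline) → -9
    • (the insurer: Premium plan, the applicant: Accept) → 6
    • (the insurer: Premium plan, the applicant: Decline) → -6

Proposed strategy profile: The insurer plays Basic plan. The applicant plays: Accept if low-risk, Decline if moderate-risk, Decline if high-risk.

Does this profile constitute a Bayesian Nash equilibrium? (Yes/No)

The insurer plays Basic plan: E[Basic plan] = 0.7·(11) + 0.2·(9) + 0.1·(9) = 10.4; E[Premium plan] = 7. Best-responding. ✓
The applicant (risk level low-risk), facing Basic plan: Accept gives 11, Decline gives 1. Proposed Accept is best. ✓
The applicant (risk level moderate-risk), facing Basic plan: Accept gives 4, Decline gives 6. Proposed Decline is best. ✓
The applicant (risk level high-risk), facing Basic plan: Accept gives -5, Decline gives -9. Proposed Decline is not best — profitable deviation exists. ✗

No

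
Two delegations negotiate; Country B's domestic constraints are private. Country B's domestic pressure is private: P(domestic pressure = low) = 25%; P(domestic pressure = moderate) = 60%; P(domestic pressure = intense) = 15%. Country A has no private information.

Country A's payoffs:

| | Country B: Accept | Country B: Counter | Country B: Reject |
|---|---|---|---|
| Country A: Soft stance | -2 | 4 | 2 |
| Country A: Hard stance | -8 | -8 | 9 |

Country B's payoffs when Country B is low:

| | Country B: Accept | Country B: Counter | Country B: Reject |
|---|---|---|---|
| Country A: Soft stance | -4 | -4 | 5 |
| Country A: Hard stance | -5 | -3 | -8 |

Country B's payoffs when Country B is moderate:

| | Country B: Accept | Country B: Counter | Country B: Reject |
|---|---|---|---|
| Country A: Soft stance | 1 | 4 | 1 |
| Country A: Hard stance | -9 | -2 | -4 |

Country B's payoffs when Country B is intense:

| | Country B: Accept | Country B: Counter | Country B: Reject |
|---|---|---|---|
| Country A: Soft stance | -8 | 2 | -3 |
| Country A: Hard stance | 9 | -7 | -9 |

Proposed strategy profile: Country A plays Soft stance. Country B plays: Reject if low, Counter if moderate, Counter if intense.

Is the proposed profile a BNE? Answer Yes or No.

Yes

Country A plays Soft stance: E[Soft stance] = 0.25·(2) + 0.6·(4) + 0.15·(4) = 3.5; E[Hard stance] = -3.75. Best-responding. ✓
Country B (domestic pressure low), facing Soft stance: Accept gives -4, Counter gives -4, Reject gives 5. Proposed Reject is best. ✓
Country B (domestic pressure moderate), facing Soft stance: Accept gives 1, Counter gives 4, Reject gives 1. Proposed Counter is best. ✓
Country B (domestic pressure intense), facing Soft stance: Accept gives -8, Counter gives 2, Reject gives -3. Proposed Counter is best. ✓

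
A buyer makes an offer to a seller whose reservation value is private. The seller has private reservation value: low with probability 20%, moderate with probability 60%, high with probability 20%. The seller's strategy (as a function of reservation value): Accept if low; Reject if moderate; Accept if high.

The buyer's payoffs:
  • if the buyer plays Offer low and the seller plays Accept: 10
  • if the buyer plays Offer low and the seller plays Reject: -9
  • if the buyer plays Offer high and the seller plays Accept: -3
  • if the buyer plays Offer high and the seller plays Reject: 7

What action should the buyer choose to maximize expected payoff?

E[Offer low] = 0.2·(10) + 0.6·(-9) + 0.2·(10) = -1.4
E[Offer high] = 0.2·(-3) + 0.6·(7) + 0.2·(-3) = 3
Best response: Offer high (3 is the largest).

Offer high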